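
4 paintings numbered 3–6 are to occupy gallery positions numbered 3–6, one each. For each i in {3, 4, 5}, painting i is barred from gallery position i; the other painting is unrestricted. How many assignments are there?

11

Let Aᵢ (for i ∈ {3, 4, 5}) be the placements that put painting i in its forbidden gallery position. Any j of these fix j positions, leaving (4−j)! ways to fill the rest, and there are C(3,j) ways to pick which j.
By inclusion–exclusion, the number of valid placements is Σ_{j=0}^{3} (−1)^j C(3,j)·(4−j)!.
Computing: 24 − 18 + 6 − 1 = 11.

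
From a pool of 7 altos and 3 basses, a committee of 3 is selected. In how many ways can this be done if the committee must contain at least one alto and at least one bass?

84

Total 3-person selections from all 10: C(10,3) = 120.
Selections missing a whole group: no altos → C(3,3) = 1; no basses → C(7,3) = 35.
Both groups omitted at once is impossible, so 120 − 36 = 84.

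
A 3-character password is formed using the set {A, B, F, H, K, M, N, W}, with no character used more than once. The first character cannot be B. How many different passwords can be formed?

294

The first character has 8−1 = 7 choices (anything except B).
The remaining 2 characters are filled from the other 7 symbols without repetition: 7 × 6 = 42.
Total: 7 × 42 = 294.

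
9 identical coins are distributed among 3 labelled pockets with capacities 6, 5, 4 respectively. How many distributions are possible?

Ignoring the caps, the number of non-negative solutions to x_1+…+x_3 = 9 is C(11,2) = 55.
Subtract solutions that violate a single cap (substitute x_i' = x_i − (cap_i+1)): x_1 ≥ 7 gives C(4,2) = 6; x_2 ≥ 6 gives C(5,2) = 10; x_3 ≥ 5 gives C(6,2) = 15. Together 31.
No two caps can be exceeded simultaneously, so the pair terms are all 0.
By inclusion–exclusion the count is 55 − 31 + 0 = 24.

24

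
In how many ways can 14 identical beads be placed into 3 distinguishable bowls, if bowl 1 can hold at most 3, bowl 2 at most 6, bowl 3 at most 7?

Ignoring the caps, the number of non-negative solutions to x_1+…+x_3 = 14 is C(16,2) = 120.
Subtract solutions that violate a single cap (substitute x_i' = x_i − (cap_i+1)): x_1 ≥ 4 gives C(12,2) = 66; x_2 ≥ 7 gives C(9,2) = 36; x_3 ≥ 8 gives C(8,2) = 28. Together 130.
Add back pairs where two caps are both exceeded: 10 + 6 + 0 = 16.
By inclusion–exclusion the count is 120 − 130 + 16 = 6.

6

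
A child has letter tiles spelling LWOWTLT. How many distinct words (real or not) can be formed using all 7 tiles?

630

The 7 letters of LWOWTLT have repeats: L appearing twice, T appearing twice, and W appearing twice.
So there are 7! / (2!·2!·2!) = 630 distinguishable arrangements.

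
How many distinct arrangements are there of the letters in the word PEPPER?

60

The 6 letters of PEPPER have repeats: E appearing twice and P appearing 3 times.
Dividing 6! = 720 by 3!·2! = 12 for the repeated letters gives 60.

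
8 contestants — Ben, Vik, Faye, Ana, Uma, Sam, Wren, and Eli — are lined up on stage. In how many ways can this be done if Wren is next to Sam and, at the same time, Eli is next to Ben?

2880

Treat {Wren,Sam} as one block (2 orders) and {Eli,Ben} as another (2 orders).
That leaves 6 units to arrange: 2 × 2 × 6! = 4 × 720 = 2880.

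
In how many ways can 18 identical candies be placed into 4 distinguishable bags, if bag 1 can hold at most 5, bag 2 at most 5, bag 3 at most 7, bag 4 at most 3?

10

By stars and bars, unrestricted non-negative solutions to x_1+…+x_4 = 18 number C(18+3,3) = 1330.
Subtract solutions that violate a single cap (substitute x_i' = x_i − (cap_i+1)): x_1 ≥ 6 gives C(15,3) = 455; x_2 ≥ 6 gives C(15,3) = 455; x_3 ≥ 8 gives C(13,3) = 286; x_4 ≥ 4 gives C(17,3) = 680. Together 1876.
Add back pairs where two caps are both exceeded: 84 + 35 + 165 + 35 + 165 + 84 = 568.
Subtract triples: 0 + 10 + 1 + 1 = 12.
By inclusion–exclusion the count is 1330 − 1876 + 568 − 12 = 10.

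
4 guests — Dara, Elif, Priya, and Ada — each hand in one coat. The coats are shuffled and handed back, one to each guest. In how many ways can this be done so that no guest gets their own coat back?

This is the derangement count D_4: permutations of 4 items with no fixed point.
By inclusion–exclusion this is Σ_{j=0}^{4} (−1)^j C(4,j)·(4−j)!.
Computing: 24 − 24 + 12 − 4 + 1 = 9.

9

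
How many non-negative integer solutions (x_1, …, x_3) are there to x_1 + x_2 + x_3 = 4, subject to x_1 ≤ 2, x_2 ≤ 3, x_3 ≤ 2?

Ignoring the caps, the number of non-negative solutions to x_1+…+x_3 = 4 is C(6,2) = 15.
Subtract solutions that violate a single cap (substitute x_i' = x_i − (cap_i+1)): x_1 ≥ 3 gives C(3,2) = 3; x_2 ≥ 4 gives C(2,2) = 1; x_3 ≥ 3 gives C(3,2) = 3. Together 7.
No two caps can be exceeded simultaneously, so the pair terms are all 0.
By inclusion–exclusion the count is 15 − 7 + 0 = 8.

8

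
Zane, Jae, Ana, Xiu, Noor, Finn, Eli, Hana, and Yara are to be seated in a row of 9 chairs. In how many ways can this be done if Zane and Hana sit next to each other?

Glue Zane and Hana into one block (2 internal orders), leaving 8 units to arrange in a row.
So the count is 2·(8)! = 80640.

80640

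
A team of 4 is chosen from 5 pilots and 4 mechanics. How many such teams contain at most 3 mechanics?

125

Split by how many mechanics are chosen (0 through 3).
Sum: C(4,0)·C(5,4) + C(4,1)·C(5,3) + C(4,2)·C(5,2) + C(4,3)·C(5,1) = 5 + 40 + 60 + 20 = 125.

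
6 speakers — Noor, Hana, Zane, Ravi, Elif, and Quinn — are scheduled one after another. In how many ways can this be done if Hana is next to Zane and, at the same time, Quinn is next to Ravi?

Treat {Hana,Zane} as one block (2 orders) and {Quinn,Ravi} as another (2 orders).
That leaves 4 units to arrange: 2 × 2 × 4! = 4 × 24 = 96.

96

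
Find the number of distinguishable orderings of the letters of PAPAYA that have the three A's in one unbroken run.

12

Treat the 3 copies of A as a single block. The multiset to arrange is then {AAA, P, P, Y}, 4 items in all.
That gives (4)!/(2!) = 12 arrangements.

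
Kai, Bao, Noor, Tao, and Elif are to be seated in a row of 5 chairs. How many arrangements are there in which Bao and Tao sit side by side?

48

Glue Bao and Tao into one block (2 internal orders), leaving 4 units to arrange in a row.
So the count is 2·(4)! = 48.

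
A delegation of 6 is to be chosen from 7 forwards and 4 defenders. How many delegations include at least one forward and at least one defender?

455

Unrestricted: C(11,6) = 462 ways to pick any 6 of the 11.
Subtract selections that omit an entire group: no forwards → C(4,6) = 0; no defenders → C(7,6) = 7.
Both groups omitted at once is impossible, so 462 − 7 = 455.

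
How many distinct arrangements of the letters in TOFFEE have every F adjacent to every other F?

Treat the 2 copies of F as a single block. The multiset to arrange is then {FF, E, E, O, T}, 5 items in all.
That gives (5)!/(2!) = 60 arrangements.

60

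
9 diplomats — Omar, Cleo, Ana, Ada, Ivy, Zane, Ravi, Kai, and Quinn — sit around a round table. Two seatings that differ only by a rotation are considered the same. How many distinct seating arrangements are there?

40320

Around a circle, 9 distinct people have 9!/9 = (8)! = 40320 rotationally distinct seatings.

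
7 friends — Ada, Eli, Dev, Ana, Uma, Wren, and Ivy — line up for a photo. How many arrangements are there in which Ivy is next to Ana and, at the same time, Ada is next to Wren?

Treat {Ivy,Ana} as one block (2 orders) and {Ada,Wren} as another (2 orders).
That leaves 5 units to arrange: 2 × 2 × 5! = 4 × 120 = 480.

480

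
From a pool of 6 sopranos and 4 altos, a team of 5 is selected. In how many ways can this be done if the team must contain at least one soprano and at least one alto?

246

With no constraint there are C(10,5) = 252 possible selections.
Selections missing a whole group: no sopranos → C(4,5) = 0; no altos → C(6,5) = 6.
Both groups omitted at once is impossible, so 252 − 6 = 246.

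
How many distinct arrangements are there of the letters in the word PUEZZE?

180

The 6 letters of PUEZZE have repeats: E appearing twice and Z appearing twice.
Dividing 6! = 720 by 2!·2! = 4 for the repeated letters gives 180.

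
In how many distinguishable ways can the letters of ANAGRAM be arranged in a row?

840

Letter multiplicities in ANAGRAM: A×3, G×1, M×1, N×1, R×1.
The number of distinct arrangements is 7!/(3!) = 5040/6 = 840.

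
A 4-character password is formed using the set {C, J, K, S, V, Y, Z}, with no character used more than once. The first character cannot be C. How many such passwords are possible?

The first character has 7−1 = 6 choices (anything except C).
The remaining 3 characters are filled from the other 6 symbols without repetition: 6 × 5 × 4 = 120.
Total: 6 × 120 = 720.

720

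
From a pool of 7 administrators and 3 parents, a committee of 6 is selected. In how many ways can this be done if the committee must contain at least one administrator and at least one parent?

203

With no constraint there are C(10,6) = 210 possible selections.
Selections missing a whole group: no administrators → C(3,6) = 0; no parents → C(7,6) = 7.
Both groups omitted at once is impossible, so 210 − 7 = 203.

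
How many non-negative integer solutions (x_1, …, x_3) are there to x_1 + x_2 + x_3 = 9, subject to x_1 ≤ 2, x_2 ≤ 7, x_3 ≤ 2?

Ignoring the caps, the number of non-negative solutions to x_1+…+x_3 = 9 is C(11,2) = 55.
Subtract solutions that violate a single cap (substitute x_i' = x_i − (cap_i+1)): x_1 ≥ 3 gives C(8,2) = 28; x_2 ≥ 8 gives C(3,2) = 3; x_3 ≥ 3 gives C(8,2) = 28. Together 59.
Add back pairs where two caps are both exceeded: 0 + 10 + 0 = 10.
By inclusion–exclusion the count is 55 − 59 + 10 = 6.

6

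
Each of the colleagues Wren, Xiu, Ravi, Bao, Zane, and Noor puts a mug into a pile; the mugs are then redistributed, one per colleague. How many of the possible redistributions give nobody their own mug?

Let Aᵢ be the assignments in which colleague i gets their own mug. We want the size of the complement of A₁∪…∪A_6.
By inclusion–exclusion this is Σ_{j=0}^{6} (−1)^j C(6,j)·(6−j)!.
Computing: 720 − 720 + 360 − 120 + 30 − 6 + 1 = 265.

265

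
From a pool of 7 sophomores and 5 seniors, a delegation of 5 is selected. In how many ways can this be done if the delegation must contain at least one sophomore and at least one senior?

770

Unrestricted: C(12,5) = 792 ways to pick any 5 of the 12.
Selections missing a whole group: no sophomores → C(5,5) = 1; no seniors → C(7,5) = 21.
Both groups omitted at once is impossible, so 792 − 22 = 770.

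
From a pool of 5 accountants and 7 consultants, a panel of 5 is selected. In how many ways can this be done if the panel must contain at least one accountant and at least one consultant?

Total 5-person selections from all 12: C(12,5) = 792.
Selections missing a whole group: no accountants → C(7,5) = 21; no consultants → C(5,5) = 1.
Both groups omitted at once is impossible, so 792 − 22 = 770.

770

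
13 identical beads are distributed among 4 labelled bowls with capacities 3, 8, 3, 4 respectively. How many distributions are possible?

By stars and bars, unrestricted non-negative solutions to x_1+…+x_4 = 13 number C(13+3,3) = 560.
Subtract solutions that violate a single cap (substitute x_i' = x_i − (cap_i+1)): x_1 ≥ 4 gives C(12,3) = 220; x_2 ≥ 9 gives C(7,3) = 35; x_3 ≥ 4 gives C(12,3) = 220; x_4 ≥ 5 gives C(11,3) = 165. Together 640.
Add back pairs where two caps are both exceeded: 1 + 56 + 35 + 1 + 0 + 35 = 128.
Subtract triples: 0 + 0 + 1 + 0 = 1.
By inclusion–exclusion the count is 560 − 640 + 128 − 1 = 47.

47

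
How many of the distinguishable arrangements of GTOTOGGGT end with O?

280

With the last slot taken by O, it remains to arrange the other 8 letters (GTTOGGGT).
Those 8 letters have G appearing 4 times and T appearing 3 times, giving (8)!/(4!·3!) = 280.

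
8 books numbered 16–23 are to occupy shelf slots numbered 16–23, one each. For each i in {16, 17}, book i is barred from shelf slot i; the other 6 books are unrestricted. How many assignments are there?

Let Aᵢ (for i ∈ {16, 17}) be the placements that put book i in its forbidden shelf slot. Any j of these fix j positions, leaving (8−j)! ways to fill the rest, and there are C(2,j) ways to pick which j.
By inclusion–exclusion, the number of valid placements is Σ_{j=0}^{2} (−1)^j C(2,j)·(8−j)!.
Computing: 40320 − 10080 + 720 = 30960.

30960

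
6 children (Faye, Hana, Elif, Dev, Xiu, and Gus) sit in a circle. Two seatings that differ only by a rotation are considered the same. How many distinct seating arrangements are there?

Around a circle, 6 distinct people have 6!/6 = (5)! = 120 rotationally distinct seatings.

120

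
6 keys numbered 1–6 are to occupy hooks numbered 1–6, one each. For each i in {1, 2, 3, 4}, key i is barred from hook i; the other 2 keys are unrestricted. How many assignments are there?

Let Aᵢ (for 1 ≤ i ≤ 4) be the placements that put key i in its forbidden hook. Any j of these fix j positions, leaving (6−j)! ways to fill the rest, and there are C(4,j) ways to pick which j.
By inclusion–exclusion, the number of valid placements is Σ_{j=0}^{4} (−1)^j C(4,j)·(6−j)!.
Computing: 720 − 480 + 144 − 24 + 2 = 362.

362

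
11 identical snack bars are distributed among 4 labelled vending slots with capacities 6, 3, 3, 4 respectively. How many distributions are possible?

Without the upper bounds there are C(14,3) = 364 ways to split 11 among 4 vending slots.
Subtract solutions that violate a single cap (substitute x_i' = x_i − (cap_i+1)): x_1 ≥ 7 gives C(7,3) = 35; x_2 ≥ 4 gives C(10,3) = 120; x_3 ≥ 4 gives C(10,3) = 120; x_4 ≥ 5 gives C(9,3) = 84. Together 359.
Add back pairs where two caps are both exceeded: 1 + 1 + 0 + 20 + 10 + 10 = 42.
By inclusion–exclusion the count is 364 − 359 + 42 = 47.

47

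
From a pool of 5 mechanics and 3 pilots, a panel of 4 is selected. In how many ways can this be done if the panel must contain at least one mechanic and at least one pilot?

65

With no constraint there are C(8,4) = 70 possible selections.
Selections missing a whole group: no mechanics → C(3,4) = 0; no pilots → C(5,4) = 5.
Both groups omitted at once is impossible, so 70 − 5 = 65.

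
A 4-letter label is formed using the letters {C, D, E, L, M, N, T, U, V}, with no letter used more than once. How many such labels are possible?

3024

Choose and order 4 of the 9 symbols: the first letter has 9 options, the next 8, then 7, 6.
9 × 8 × 7 × 6 = 3024.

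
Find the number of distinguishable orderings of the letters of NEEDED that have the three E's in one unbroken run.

12

Treat the 3 copies of E as a single block. The multiset to arrange is then {EEE, D, D, N}, 4 items in all.
That gives (4)!/(2!) = 12 arrangements.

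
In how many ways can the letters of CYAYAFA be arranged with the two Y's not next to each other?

300

There are 7!/(3!·2!) = 420 arrangements of CYAYAFA in total.
Arrangements with the Y's together: treat YY as one letter, giving (6)!/(3!) = 120.
Subtracting, 420 − 120 = 300 arrangements keep the Y's apart.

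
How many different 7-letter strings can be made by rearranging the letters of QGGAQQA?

The 7 letters of QGGAQQA have repeats: A appearing twice, G appearing twice, and Q appearing 3 times.
So there are 7! / (3!·2!·2!) = 210 distinguishable arrangements.

210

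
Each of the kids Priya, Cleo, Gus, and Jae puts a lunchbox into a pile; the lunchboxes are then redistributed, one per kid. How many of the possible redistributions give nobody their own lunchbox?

9

Count assignments avoiding every fixed point. For any j of the 4 kids fixed to their own lunchbox, the other 4−j can be arranged in (4−j)! ways.
By inclusion–exclusion this is Σ_{j=0}^{4} (−1)^j C(4,j)·(4−j)!.
Computing: 24 − 24 + 12 − 4 + 1 = 9.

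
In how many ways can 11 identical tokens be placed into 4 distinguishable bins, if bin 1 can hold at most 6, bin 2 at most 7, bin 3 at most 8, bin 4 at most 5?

Without the upper bounds there are C(14,3) = 364 ways to split 11 among 4 bins.
Subtract solutions that violate a single cap (substitute x_i' = x_i − (cap_i+1)): x_1 ≥ 7 gives C(7,3) = 35; x_2 ≥ 8 gives C(6,3) = 20; x_3 ≥ 9 gives C(5,3) = 10; x_4 ≥ 6 gives C(8,3) = 56. Together 121.
No two caps can be exceeded simultaneously, so the pair terms are all 0.
By inclusion–exclusion the count is 364 − 121 + 0 = 243.

243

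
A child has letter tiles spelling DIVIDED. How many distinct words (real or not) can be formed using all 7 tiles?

420

The 7 letters of DIVIDED have repeats: D appearing 3 times and I appearing twice.
Dividing 7! = 5040 by 3!·2! = 12 for the repeated letters gives 420.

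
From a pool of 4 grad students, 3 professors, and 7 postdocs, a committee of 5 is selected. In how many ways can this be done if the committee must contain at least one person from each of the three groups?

1288

With no constraint there are C(14,5) = 2002 possible selections.
Selections missing a whole group: no grad students → C(10,5) = 252; no professors → C(11,5) = 462; no postdocs → C(7,5) = 21.
Add back selections omitting two groups (i.e. drawn from a single group): C(4,5) + C(3,5) + C(7,5) = 21.
By inclusion–exclusion: 2002 − 735 + 21 = 1288.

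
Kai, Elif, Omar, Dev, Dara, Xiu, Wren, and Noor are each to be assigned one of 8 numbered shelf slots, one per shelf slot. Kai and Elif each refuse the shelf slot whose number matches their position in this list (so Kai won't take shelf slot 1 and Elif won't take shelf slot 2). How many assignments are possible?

Let Aᵢ (for i ∈ {1, 2}) be the placements that put person i in their forbidden shelf slot. Any j of these fix j positions, leaving (8−j)! ways to fill the rest, and there are C(2,j) ways to pick which j.
By inclusion–exclusion, the number of valid placements is Σ_{j=0}^{2} (−1)^j C(2,j)·(8−j)!.
Computing: 40320 − 10080 + 720 = 30960.

30960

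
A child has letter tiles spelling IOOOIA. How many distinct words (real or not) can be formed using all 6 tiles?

60

Letter multiplicities in IOOOIA: A×1, I×2, O×3.
Dividing 6! = 720 by 3!·2! = 12 for the repeated letters gives 60.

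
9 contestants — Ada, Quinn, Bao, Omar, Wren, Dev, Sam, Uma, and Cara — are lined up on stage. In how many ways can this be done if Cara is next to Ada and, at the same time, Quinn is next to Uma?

Treat {Cara,Ada} as one block (2 orders) and {Quinn,Uma} as another (2 orders).
That leaves 7 units to arrange: 2 × 2 × 7! = 4 × 5040 = 20160.

20160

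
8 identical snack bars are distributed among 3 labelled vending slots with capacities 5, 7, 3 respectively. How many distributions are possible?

Ignoring the caps, the number of non-negative solutions to x_1+…+x_3 = 8 is C(10,2) = 45.
Subtract solutions that violate a single cap (substitute x_i' = x_i − (cap_i+1)): x_1 ≥ 6 gives C(4,2) = 6; x_2 ≥ 8 gives C(2,2) = 1; x_3 ≥ 4 gives C(6,2) = 15. Together 22.
No two caps can be exceeded simultaneously, so the pair terms are all 0.
By inclusion–exclusion the count is 45 − 22 + 0 = 23.

23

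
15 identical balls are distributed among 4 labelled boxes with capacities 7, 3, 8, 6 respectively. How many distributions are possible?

By stars and bars, unrestricted non-negative solutions to x_1+…+x_4 = 15 number C(15+3,3) = 816.
Subtract solutions that violate a single cap (substitute x_i' = x_i − (cap_i+1)): x_1 ≥ 8 gives C(10,3) = 120; x_2 ≥ 4 gives C(14,3) = 364; x_3 ≥ 9 gives C(9,3) = 84; x_4 ≥ 7 gives C(11,3) = 165. Together 733.
Add back pairs where two caps are both exceeded: 20 + 0 + 1 + 10 + 35 + 0 = 66.
By inclusion–exclusion the count is 816 − 733 + 66 = 149.

149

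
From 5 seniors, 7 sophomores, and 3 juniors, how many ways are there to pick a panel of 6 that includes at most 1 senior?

Split by how many seniors are chosen (0 through 1).
Sum: C(5,0)·C(10,6) + C(5,1)·C(10,5) = 210 + 1260 = 1470.

1470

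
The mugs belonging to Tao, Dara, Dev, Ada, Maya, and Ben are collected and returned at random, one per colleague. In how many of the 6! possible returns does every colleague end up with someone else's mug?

Count assignments avoiding every fixed point. For any j of the 6 colleagues fixed to their own mug, the other 6−j can be arranged in (6−j)! ways.
By inclusion–exclusion this is Σ_{j=0}^{6} (−1)^j C(6,j)·(6−j)!.
Computing: 720 − 720 + 360 − 120 + 30 − 6 + 1 = 265.

265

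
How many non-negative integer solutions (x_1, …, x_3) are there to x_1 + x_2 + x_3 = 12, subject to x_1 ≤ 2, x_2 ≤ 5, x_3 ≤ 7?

6

By stars and bars, unrestricted non-negative solutions to x_1+…+x_3 = 12 number C(12+2,2) = 91.
Subtract solutions that violate a single cap (substitute x_i' = x_i − (cap_i+1)): x_1 ≥ 3 gives C(11,2) = 55; x_2 ≥ 6 gives C(8,2) = 28; x_3 ≥ 8 gives C(6,2) = 15. Together 98.
Add back pairs where two caps are both exceeded: 10 + 3 + 0 = 13.
By inclusion–exclusion the count is 91 − 98 + 13 = 6.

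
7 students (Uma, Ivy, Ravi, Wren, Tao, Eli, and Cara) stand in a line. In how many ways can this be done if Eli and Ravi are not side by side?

Of the 7! = 5040 arrangements, those with Eli and Ravi adjacent number 2 × 6! = 1440 (treat the pair as a block with 2 internal orders).
Complementary counting: 5040 − 1440 = 3600.

3600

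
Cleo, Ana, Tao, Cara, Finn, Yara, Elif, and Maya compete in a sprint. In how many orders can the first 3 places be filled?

336

This is an ordered selection of 3 from 8: P(8,3).
That gives 8 × 7 × 6 = 336.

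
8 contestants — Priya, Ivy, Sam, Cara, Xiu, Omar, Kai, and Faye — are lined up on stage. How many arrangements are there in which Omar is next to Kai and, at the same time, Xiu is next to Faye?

Treat {Omar,Kai} as one block (2 orders) and {Xiu,Faye} as another (2 orders).
That leaves 6 units to arrange: 2 × 2 × 6! = 4 × 720 = 2880.

2880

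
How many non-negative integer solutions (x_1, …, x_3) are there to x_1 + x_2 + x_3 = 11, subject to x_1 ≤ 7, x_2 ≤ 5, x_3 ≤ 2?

9

Ignoring the caps, the number of non-negative solutions to x_1+…+x_3 = 11 is C(13,2) = 78.
Subtract solutions that violate a single cap (substitute x_i' = x_i − (cap_i+1)): x_1 ≥ 8 gives C(5,2) = 10; x_2 ≥ 6 gives C(7,2) = 21; x_3 ≥ 3 gives C(10,2) = 45. Together 76.
Add back pairs where two caps are both exceeded: 0 + 1 + 6 = 7.
By inclusion–exclusion the count is 78 − 76 + 7 = 9.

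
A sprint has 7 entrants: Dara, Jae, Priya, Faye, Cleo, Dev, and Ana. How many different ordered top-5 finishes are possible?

2520

This is an ordered selection of 5 from 7: P(7,5).
That gives 7 × 6 × 5 × 4 × 3 = 2520.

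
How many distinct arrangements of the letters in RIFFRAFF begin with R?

210

With the first slot taken by R, it remains to arrange the other 7 letters (IFFRAFF).
Those 7 letters have F appearing 4 times, giving (7)!/(4!) = 210.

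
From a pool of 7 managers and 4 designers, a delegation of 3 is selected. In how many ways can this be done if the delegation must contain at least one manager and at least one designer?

With no constraint there are C(11,3) = 165 possible selections.
Selections missing a whole group: no managers → C(4,3) = 4; no designers → C(7,3) = 35.
Both groups omitted at once is impossible, so 165 − 39 = 126.

126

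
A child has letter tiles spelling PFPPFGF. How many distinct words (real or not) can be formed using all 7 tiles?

PFPPFGF has 7 letters with F appearing 3 times and P appearing 3 times.
So there are 7! / (3!·3!) = 140 distinguishable arrangements.

140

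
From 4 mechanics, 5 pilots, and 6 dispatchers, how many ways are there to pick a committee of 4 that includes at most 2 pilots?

1260

Split by how many pilots are chosen (0 through 2).
Sum: C(5,0)·C(10,4) + C(5,1)·C(10,3) + C(5,2)·C(10,2) = 210 + 600 + 450 = 1260.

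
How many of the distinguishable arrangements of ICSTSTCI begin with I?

630

Fix I in the first position and arrange the remaining 7 letters.
Those 7 letters have C appearing twice, S appearing twice, and T appearing twice, giving (7)!/(2!·2!·2!) = 630.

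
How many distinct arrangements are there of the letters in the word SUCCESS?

420

SUCCESS has 7 letters with C appearing twice and S appearing 3 times.
So there are 7! / (3!·2!) = 420 distinguishable arrangements.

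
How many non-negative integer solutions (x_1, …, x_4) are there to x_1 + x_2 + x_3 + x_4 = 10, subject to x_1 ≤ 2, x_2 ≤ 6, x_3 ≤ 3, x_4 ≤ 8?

Ignoring the caps, the number of non-negative solutions to x_1+…+x_4 = 10 is C(13,3) = 286.
Subtract solutions that violate a single cap (substitute x_i' = x_i − (cap_i+1)): x_1 ≥ 3 gives C(10,3) = 120; x_2 ≥ 7 gives C(6,3) = 20; x_3 ≥ 4 gives C(9,3) = 84; x_4 ≥ 9 gives C(4,3) = 4. Together 228.
Add back pairs where two caps are both exceeded: 1 + 20 + 0 + 0 + 0 + 0 = 21.
By inclusion–exclusion the count is 286 − 228 + 21 = 79.

79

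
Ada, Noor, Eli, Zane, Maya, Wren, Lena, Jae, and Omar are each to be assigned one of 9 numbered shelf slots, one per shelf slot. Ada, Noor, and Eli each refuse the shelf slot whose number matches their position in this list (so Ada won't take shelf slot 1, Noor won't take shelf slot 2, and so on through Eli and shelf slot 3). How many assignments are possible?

256320

Let Aᵢ (for i ∈ {1, 2, 3}) be the placements that put person i in their forbidden shelf slot. Any j of these fix j positions, leaving (9−j)! ways to fill the rest, and there are C(3,j) ways to pick which j.
By inclusion–exclusion, the number of valid placements is Σ_{j=0}^{3} (−1)^j C(3,j)·(9−j)!.
Computing: 362880 − 120960 + 15120 − 720 = 256320.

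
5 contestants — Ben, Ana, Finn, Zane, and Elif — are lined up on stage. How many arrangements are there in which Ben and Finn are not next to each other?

There are 5! = 120 arrangements in all. If Ben and Finn are adjacent, merging them into one block gives 2·(4)! = 48 arrangements.
So 120 − 48 = 72 arrangements keep them apart.

72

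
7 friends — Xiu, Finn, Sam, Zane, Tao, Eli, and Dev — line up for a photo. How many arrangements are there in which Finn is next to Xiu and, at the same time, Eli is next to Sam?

480

Treat {Finn,Xiu} as one block (2 orders) and {Eli,Sam} as another (2 orders).
That leaves 5 units to arrange: 2 × 2 × 5! = 4 × 120 = 480.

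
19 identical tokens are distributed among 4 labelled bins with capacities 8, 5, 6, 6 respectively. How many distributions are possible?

By stars and bars, unrestricted non-negative solutions to x_1+…+x_4 = 19 number C(19+3,3) = 1540.
Subtract solutions that violate a single cap (substitute x_i' = x_i − (cap_i+1)): x_1 ≥ 9 gives C(13,3) = 286; x_2 ≥ 6 gives C(16,3) = 560; x_3 ≥ 7 gives C(15,3) = 455; x_4 ≥ 7 gives C(15,3) = 455. Together 1756.
Add back pairs where two caps are both exceeded: 35 + 20 + 20 + 84 + 84 + 56 = 299.
By inclusion–exclusion the count is 1540 − 1756 + 299 = 83.

83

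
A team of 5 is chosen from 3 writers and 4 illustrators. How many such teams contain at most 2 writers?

15

Split by how many writers are chosen (0 through 2).
Sum: C(3,0)·C(4,5) + C(3,1)·C(4,4) + C(3,2)·C(4,3) = 0 + 3 + 12 = 15.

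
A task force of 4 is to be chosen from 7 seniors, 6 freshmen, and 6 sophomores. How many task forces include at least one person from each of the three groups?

2016

With no constraint there are C(19,4) = 3876 possible selections.
Subtract selections that omit an entire group: no seniors → C(12,4) = 495; no freshmen → C(13,4) = 715; no sophomores → C(13,4) = 715.
Add back selections omitting two groups (i.e. drawn from a single group): C(7,4) + C(6,4) + C(6,4) = 65.
By inclusion–exclusion: 3876 − 1925 + 65 = 2016.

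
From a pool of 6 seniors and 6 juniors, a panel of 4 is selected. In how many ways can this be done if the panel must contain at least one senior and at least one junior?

With no constraint there are C(12,4) = 495 possible selections.
Subtract selections that omit an entire group: no seniors → C(6,4) = 15; no juniors → C(6,4) = 15.
Both groups omitted at once is impossible, so 495 − 30 = 465.

465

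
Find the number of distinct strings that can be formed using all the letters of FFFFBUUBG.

Letter multiplicities in FFFFBUUBG: B×2, F×4, G×1, U×2.
So there are 9! / (4!·2!·2!) = 3780 distinguishable arrangements.

3780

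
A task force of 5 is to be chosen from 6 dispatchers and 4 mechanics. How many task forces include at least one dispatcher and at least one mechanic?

246

Unrestricted: C(10,5) = 252 ways to pick any 5 of the 10.
Subtract selections that omit an entire group: no dispatchers → C(4,5) = 0; no mechanics → C(6,5) = 6.
Both groups omitted at once is impossible, so 252 − 6 = 246.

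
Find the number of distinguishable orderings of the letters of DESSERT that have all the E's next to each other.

360

Treat the 2 copies of E as a single block. The multiset to arrange is then {EE, D, R, S, S, T}, 6 items in all.
That gives (6)!/(2!) = 360 arrangements.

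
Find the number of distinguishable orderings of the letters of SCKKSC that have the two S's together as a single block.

30

Treat the 2 copies of S as a single block. The multiset to arrange is then {SS, C, C, K, K}, 5 items in all.
That gives (5)!/(2!·2!) = 30 arrangements.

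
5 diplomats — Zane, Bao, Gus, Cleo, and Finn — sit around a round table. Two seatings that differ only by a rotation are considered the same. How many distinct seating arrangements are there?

24

Fix one person's seat to break rotational symmetry; the remaining 4 people can be arranged in (4)! = 24 ways.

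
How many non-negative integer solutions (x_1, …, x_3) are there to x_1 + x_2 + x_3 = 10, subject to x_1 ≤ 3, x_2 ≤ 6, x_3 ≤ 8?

25

By stars and bars, unrestricted non-negative solutions to x_1+…+x_3 = 10 number C(10+2,2) = 66.
Subtract solutions that violate a single cap (substitute x_i' = x_i − (cap_i+1)): x_1 ≥ 4 gives C(8,2) = 28; x_2 ≥ 7 gives C(5,2) = 10; x_3 ≥ 9 gives C(3,2) = 3. Together 41.
No two caps can be exceeded simultaneously, so the pair terms are all 0.
By inclusion–exclusion the count is 66 − 41 + 0 = 25.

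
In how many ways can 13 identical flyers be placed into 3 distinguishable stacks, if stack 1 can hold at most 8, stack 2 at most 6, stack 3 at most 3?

14

Ignoring the caps, the number of non-negative solutions to x_1+…+x_3 = 13 is C(15,2) = 105.
Subtract solutions that violate a single cap (substitute x_i' = x_i − (cap_i+1)): x_1 ≥ 9 gives C(6,2) = 15; x_2 ≥ 7 gives C(8,2) = 28; x_3 ≥ 4 gives C(11,2) = 55. Together 98.
Add back pairs where two caps are both exceeded: 0 + 1 + 6 = 7.
By inclusion–exclusion the count is 105 − 98 + 7 = 14.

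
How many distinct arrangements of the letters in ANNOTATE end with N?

1260

With the last slot taken by N, it remains to arrange the other 7 letters (ANOTATE).
Those 7 letters have A appearing twice and T appearing twice, giving (7)!/(2!·2!) = 1260.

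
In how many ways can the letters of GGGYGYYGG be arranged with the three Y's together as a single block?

Treat the 3 copies of Y as a single block. The multiset to arrange is then {YYY, G, G, G, G, G, G}, 7 items in all.
That gives (7)!/(6!) = 7 arrangements.

7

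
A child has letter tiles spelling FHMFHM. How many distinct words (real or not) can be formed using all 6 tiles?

FHMFHM has 6 letters with F appearing twice, H appearing twice, and M appearing twice.
So there are 6! / (2!·2!·2!) = 90 distinguishable arrangements.

90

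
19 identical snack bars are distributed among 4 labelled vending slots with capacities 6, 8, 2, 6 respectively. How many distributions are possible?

19

By stars and bars, unrestricted non-negative solutions to x_1+…+x_4 = 19 number C(19+3,3) = 1540.
Subtract solutions that violate a single cap (substitute x_i' = x_i − (cap_i+1)): x_1 ≥ 7 gives C(15,3) = 455; x_2 ≥ 9 gives C(13,3) = 286; x_3 ≥ 3 gives C(19,3) = 969; x_4 ≥ 7 gives C(15,3) = 455. Together 2165.
Add back pairs where two caps are both exceeded: 20 + 220 + 56 + 120 + 20 + 220 = 656.
Subtract triples: 1 + 0 + 10 + 1 = 12.
By inclusion–exclusion the count is 1540 − 2165 + 656 − 12 = 19.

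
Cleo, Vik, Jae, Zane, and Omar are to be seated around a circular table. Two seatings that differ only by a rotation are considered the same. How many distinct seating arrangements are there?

24

Around a circle, 5 distinct people have 5!/5 = (4)! = 24 rotationally distinct seatings.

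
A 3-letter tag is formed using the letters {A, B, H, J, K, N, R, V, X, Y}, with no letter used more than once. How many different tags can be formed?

With no repetition, fill the 3 letters in order: 10 choices, then 9, down to 8.
That product is 10 × 9 × 8 = 720.

720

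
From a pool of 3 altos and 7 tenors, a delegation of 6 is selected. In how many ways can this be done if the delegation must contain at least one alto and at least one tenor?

203

Total 6-person selections from all 10: C(10,6) = 210.
Selections missing a whole group: no altos → C(7,6) = 7; no tenors → C(3,6) = 0.
Both groups omitted at once is impossible, so 210 − 7 = 203.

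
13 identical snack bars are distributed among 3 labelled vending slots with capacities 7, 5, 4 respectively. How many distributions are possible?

By stars and bars, unrestricted non-negative solutions to x_1+…+x_3 = 13 number C(13+2,2) = 105.
Subtract solutions that violate a single cap (substitute x_i' = x_i − (cap_i+1)): x_1 ≥ 8 gives C(7,2) = 21; x_2 ≥ 6 gives C(9,2) = 36; x_3 ≥ 5 gives C(10,2) = 45. Together 102.
Add back pairs where two caps are both exceeded: 0 + 1 + 6 = 7.
By inclusion–exclusion the count is 105 − 102 + 7 = 10.

10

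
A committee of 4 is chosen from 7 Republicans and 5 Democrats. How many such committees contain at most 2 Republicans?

Split by how many Republicans are chosen (0 through 2).
Sum: C(7,0)·C(5,4) + C(7,1)·C(5,3) + C(7,2)·C(5,2) = 5 + 70 + 210 = 285.

285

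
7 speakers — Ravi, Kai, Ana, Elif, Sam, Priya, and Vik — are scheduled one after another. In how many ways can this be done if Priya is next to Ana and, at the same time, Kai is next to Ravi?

480

Treat {Priya,Ana} as one block (2 orders) and {Kai,Ravi} as another (2 orders).
That leaves 5 units to arrange: 2 × 2 × 5! = 4 × 120 = 480.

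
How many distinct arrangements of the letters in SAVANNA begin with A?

Fix A in the first position and arrange the remaining 6 letters.
Those 6 letters have A appearing twice and N appearing twice, giving (6)!/(2!·2!) = 180.

180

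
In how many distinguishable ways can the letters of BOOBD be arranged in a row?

Letter multiplicities in BOOBD: B×2, D×1, O×2.
The number of distinct arrangements is 5!/(2!·2!) = 120/4 = 30.

30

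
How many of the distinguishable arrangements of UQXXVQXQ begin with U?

140

With the first slot taken by U, it remains to arrange the other 7 letters (QXXVQXQ).
Those 7 letters have Q appearing 3 times and X appearing 3 times, giving (7)!/(3!·3!) = 140.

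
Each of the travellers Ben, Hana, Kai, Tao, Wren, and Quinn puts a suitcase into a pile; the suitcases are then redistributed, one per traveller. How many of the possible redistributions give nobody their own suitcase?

Let Aᵢ be the assignments in which traveller i gets their own suitcase. We want the size of the complement of A₁∪…∪A_6.
By inclusion–exclusion this is Σ_{j=0}^{6} (−1)^j C(6,j)·(6−j)!.
Computing: 720 − 720 + 360 − 120 + 30 − 6 + 1 = 265.

265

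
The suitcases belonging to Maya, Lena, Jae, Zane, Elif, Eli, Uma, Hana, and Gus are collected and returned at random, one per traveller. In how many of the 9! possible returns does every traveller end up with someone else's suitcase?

Let Aᵢ be the assignments in which traveller i gets their own suitcase. We want the size of the complement of A₁∪…∪A_9.
By inclusion–exclusion this is Σ_{j=0}^{9} (−1)^j C(9,j)·(9−j)!.
Computing: 362880 − 362880 + 181440 − 60480 + 15120 − 3024 + 504 − 72 + 9 − 1 = 133496.

133496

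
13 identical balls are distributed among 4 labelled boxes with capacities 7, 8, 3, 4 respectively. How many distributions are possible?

By stars and bars, unrestricted non-negative solutions to x_1+…+x_4 = 13 number C(13+3,3) = 560.
Subtract solutions that violate a single cap (substitute x_i' = x_i − (cap_i+1)): x_1 ≥ 8 gives C(8,3) = 56; x_2 ≥ 9 gives C(7,3) = 35; x_3 ≥ 4 gives C(12,3) = 220; x_4 ≥ 5 gives C(11,3) = 165. Together 476.
Add back pairs where two caps are both exceeded: 0 + 4 + 1 + 1 + 0 + 35 = 41.
By inclusion–exclusion the count is 560 − 476 + 41 = 125.

125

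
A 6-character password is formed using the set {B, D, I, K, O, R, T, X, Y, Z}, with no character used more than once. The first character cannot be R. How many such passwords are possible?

The first character has 10−1 = 9 choices (anything except R).
The remaining 5 characters are filled from the other 9 symbols without repetition: 9 × 8 × 7 × 6 × 5 = 15120.
Total: 9 × 15120 = 136080.

136080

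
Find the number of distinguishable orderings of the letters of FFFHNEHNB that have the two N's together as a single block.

3360

Treat the 2 copies of N as a single block. The multiset to arrange is then {NN, B, E, F, F, F, H, H}, 8 items in all.
That gives (8)!/(3!·2!) = 3360 arrangements.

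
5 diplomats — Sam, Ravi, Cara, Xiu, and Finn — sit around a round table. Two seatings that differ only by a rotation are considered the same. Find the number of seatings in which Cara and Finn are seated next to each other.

12

Treat {Cara, Finn} as one unit (2 internal orders) and seat the resulting 4 units around the table: (3)! circular arrangements.
So 2 × (3)! = 2 × 6 = 12.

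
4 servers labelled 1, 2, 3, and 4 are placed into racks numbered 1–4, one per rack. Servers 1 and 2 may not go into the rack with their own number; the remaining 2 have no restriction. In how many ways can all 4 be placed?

14

Let Aᵢ (for i ∈ {1, 2}) be the placements that put server i in its forbidden rack. Any j of these fix j positions, leaving (4−j)! ways to fill the rest, and there are C(2,j) ways to pick which j.
By inclusion–exclusion, the number of valid placements is Σ_{j=0}^{2} (−1)^j C(2,j)·(4−j)!.
Computing: 24 − 12 + 2 = 14.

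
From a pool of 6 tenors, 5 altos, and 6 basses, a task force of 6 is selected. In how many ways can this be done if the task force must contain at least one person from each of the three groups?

10530

Total 6-person selections from all 17: C(17,6) = 12376.
Subtract selections that omit an entire group: no tenors → C(11,6) = 462; no altos → C(12,6) = 924; no basses → C(11,6) = 462.
Add back selections omitting two groups (i.e. drawn from a single group): C(6,6) + C(5,6) + C(6,6) = 2.
By inclusion–exclusion: 12376 − 1848 + 2 = 10530.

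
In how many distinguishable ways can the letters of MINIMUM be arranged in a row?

Letter multiplicities in MINIMUM: I×2, M×3, N×1, U×1.
Dividing 7! = 5040 by 3!·2! = 12 for the repeated letters gives 420.

420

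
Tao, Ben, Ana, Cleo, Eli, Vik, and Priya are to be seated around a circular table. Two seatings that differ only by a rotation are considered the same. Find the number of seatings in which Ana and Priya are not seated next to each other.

480

All circular seatings of 7 people number (6)! = 720.
Seatings with Ana beside Priya: treat them as a block with 2 internal orders, giving 2 × (5)! = 240.
Subtracting, 720 − 240 = 480.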